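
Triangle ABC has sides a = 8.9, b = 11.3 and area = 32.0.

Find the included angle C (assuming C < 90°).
Area = ½ab·sin(C)  →  sin(C) = 2·Area/(ab)
sin(C) = 2·32.0/(8.9·11.3) = 0.636373
C = arcsin(0.636373) = 39.52°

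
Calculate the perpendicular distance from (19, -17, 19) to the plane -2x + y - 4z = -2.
d = |(-2)(19) + 1(-17) + (-4)(19) - (-2)| / √((-2)² + 1² + (-4)²) = 129/√21 = 28.15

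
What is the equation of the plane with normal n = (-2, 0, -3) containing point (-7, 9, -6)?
d = n·P = (-2)(-7) + (0)(9) + (-3)(-6) = 32
Plane: -2x - 3z = 32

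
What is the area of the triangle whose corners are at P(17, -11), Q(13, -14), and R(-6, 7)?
Using the coordinate formula: Area = (1/2)|x₁(y₂-y₃) + x₂(y₃-y₁) + x₃(y₁-y₂)|
Area = (1/2)|17((-14)-7) + 13(7-(-11)) + (-6)((-11)-(-14))|
Area = (1/2)|17*(-21) + 13*18 + (-6)*3|
Area = (1/2)|(-357) + 234 + (-18)|
Area = (1/2)*141 = 70.50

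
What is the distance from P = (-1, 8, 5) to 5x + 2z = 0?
d = |5(-1) + 0(8) + 2(5) - (0)| / √(5² + 0² + 2²) = 5/√29 = 0.9285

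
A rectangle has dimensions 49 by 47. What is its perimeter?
Perimeter = 2 * (length + width)
Perimeter = 2 * (49 + 47)
Perimeter = 2 * 96
Perimeter = 192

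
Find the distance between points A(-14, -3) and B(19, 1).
Using the distance formula: d = sqrt((x₂-x₁)² + (y₂-y₁)²)
dx = 19 - (-14) = 33
dy = 1 - (-3) = 4
d = sqrt(33² + 4²) = sqrt(1089 + 16) = sqrt(1105) = 33.24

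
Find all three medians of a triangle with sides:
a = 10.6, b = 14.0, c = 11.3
Using m_x = ½√(2y² + 2z² - x²):
m_a = ½√(2·14.0² + 2·11.3² - 10.6²) = ½√535.02 = 11.57
m_b = ½√(2·10.6² + 2·11.3² - 14.0²) = ½√284.1 = 8.428
m_c = ½√(2·10.6² + 2·14.0² - 11.3²) = ½√489.03 = 11.06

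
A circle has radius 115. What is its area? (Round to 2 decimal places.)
Area = pi * r²
Area = pi * 115²
Area = pi * 13225
Area = 41547.56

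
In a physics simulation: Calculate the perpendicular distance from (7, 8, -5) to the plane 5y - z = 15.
d = |0(7) + 5(8) + (-1)(-5) - (15)| / √(0² + 5² + (-1)²) = 30/√26 = 5.883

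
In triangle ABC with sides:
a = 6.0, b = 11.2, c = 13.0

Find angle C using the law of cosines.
cos(C) = (a² + b² - c²)/(2ab)
cos(C) = (6.0² + 11.2² - 13.0²)/(2·6.0·11.2) = -7.56/134.4 = -0.056250
C = arccos(-0.056250) = 93.22°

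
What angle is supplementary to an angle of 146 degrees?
Supplementary angles sum to 180 degrees.
Other angle = 180 - 146
Other angle = 34 degrees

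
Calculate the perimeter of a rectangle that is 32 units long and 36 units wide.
Perimeter = 2 * (length + width)
Perimeter = 2 * (32 + 36)
Perimeter = 2 * 68
Perimeter = 136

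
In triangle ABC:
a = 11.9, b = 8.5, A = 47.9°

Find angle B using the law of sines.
sin(B)/b = sin(A)/a
sin(B) = b·sin(A)/a = 8.5·sin(47.9°)/11.9 = 0.529983
B = arcsin(0.529983) = 32°  (b ≤ a, so B ≤ A and the acute solution is unique)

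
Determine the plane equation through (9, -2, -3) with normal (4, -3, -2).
d = n·P = (4)(9) + (-3)(-2) + (-2)(-3) = 48
Plane: 4x - 3y - 2z = 48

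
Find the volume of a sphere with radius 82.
Volume = (4/3) * pi * r³
Volume = (4/3) * pi * 82³
Volume = (4/3) * pi * 551368
Volume = 2309564.88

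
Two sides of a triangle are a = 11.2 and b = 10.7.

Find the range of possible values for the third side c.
By the triangle inequality: |a - b| < c < a + b
|11.2 - 10.7| < c < 11.2 + 10.7
0.5 < c < 21.9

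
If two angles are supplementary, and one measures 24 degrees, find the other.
Supplementary angles sum to 180 degrees.
Other angle = 180 - 24
Other angle = 156 degrees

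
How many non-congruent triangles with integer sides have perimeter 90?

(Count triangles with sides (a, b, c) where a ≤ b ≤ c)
With a ≤ b ≤ c and a + b + c = 90, the triangle inequality a + b > c gives c < 90/2, so c ≤ 44.
Iterate a from 1 to ⌊p/3⌋ = 30; for each a, b ranges from a to ⌊(p−a)/2⌋ with c = p − a − b, keeping only c ≥ b.
Triples: (2, 44, 44), (3, 43, 44), (4, 42, 44), …
Count = 169 triangles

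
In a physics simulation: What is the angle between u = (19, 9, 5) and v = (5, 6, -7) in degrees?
u·v = 114, |u|² = 467, |v|² = 110
cos θ = 114/√51370 ≈ 0.503
θ ≈ 59.8°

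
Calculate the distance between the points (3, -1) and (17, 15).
Using the distance formula: d = sqrt((x₂-x₁)² + (y₂-y₁)²)
dx = 17 - 3 = 14
dy = 15 - (-1) = 16
d = sqrt(14² + 16²) = sqrt(196 + 256) = sqrt(452) = 21.26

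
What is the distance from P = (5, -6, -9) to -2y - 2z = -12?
d = |0(5) + (-2)(-6) + (-2)(-9) - (-12)| / √(0² + (-2)² + (-2)²) = 42/√8 = 14.85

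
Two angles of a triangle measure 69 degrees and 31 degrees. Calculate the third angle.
Sum of angles in a triangle = 180 degrees
Third angle = 180 - 69 - 31
Third angle = 80 degrees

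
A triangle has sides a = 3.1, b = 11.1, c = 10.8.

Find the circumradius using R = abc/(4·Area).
s = (a+b+c)/2 = 12.5
Area = √(s(s-a)(s-b)(s-c)) = √(12.5·9.4·1.4·1.7) = 16.7227
R = abc/(4·Area) = (3.1·11.1·10.8)/(4·16.7227) = 371.628/66.8908 = 5.556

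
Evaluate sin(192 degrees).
sin(192 degrees) = -0.2079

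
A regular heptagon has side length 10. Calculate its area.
For a regular 7-gon with side length s = 10:
Apothem a = s / (2*tan(pi/7)) = 10 / (2*tan(pi/7)) ≈ 10.3826
Perimeter P = 7 * 10 = 70
Area = (1/2) * P * a = (1/2) * 70 * 10.3826 = 363.39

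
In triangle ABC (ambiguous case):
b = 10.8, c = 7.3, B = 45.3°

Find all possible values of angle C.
sin(C)/c = sin(B)/b  →  sin(C) = c·sin(B)/b = 7.3·sin(45.3°)/10.8 = 0.480448
C₁ = arcsin(0.480448) = 28.71°,  C₂ = 180° - C₁ = 151.29°
Check C₂: A = 180° - 45.3° - 151.29° = -16.59° ≤ 0, rejected
C = 28.71° (one solution)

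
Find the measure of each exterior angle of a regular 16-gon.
Exterior angle of a regular n-gon = 360/n
Exterior angle = 360/16
Exterior angle = 22.50 degrees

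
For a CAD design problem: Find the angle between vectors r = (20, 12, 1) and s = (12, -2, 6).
r·s = 222, |r|² = 545, |s|² = 184
cos θ = 222/√100280 ≈ 0.701
θ ≈ 45.49°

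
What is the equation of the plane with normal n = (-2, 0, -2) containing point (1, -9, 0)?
d = n·P = (-2)(1) + (0)(-9) + (-2)(0) = -2
Plane: -2x - 2z = -2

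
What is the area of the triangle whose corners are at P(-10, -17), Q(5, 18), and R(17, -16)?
Using the coordinate formula: Area = (1/2)|x₁(y₂-y₃) + x₂(y₃-y₁) + x₃(y₁-y₂)|
Area = (1/2)|(-10)(18-(-16)) + 5((-16)-(-17)) + 17((-17)-18)|
Area = (1/2)|(-10)*34 + 5*1 + 17*(-35)|
Area = (1/2)|(-340) + 5 + (-595)|
Area = (1/2)*930 = 465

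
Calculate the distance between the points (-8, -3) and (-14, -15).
Using the distance formula: d = sqrt((x₂-x₁)² + (y₂-y₁)²)
dx = (-14) - (-8) = -6
dy = (-15) - (-3) = -12
d = sqrt((-6)² + (-12)²) = sqrt(36 + 144) = sqrt(180) = 13.42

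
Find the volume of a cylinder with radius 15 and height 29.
Volume = pi * r² * h
Volume = pi * 15² * 29
Volume = pi * 225 * 29
Volume = pi * 6525
Volume = 20498.89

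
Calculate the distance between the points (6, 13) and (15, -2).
Using the distance formula: d = sqrt((x₂-x₁)² + (y₂-y₁)²)
dx = 15 - 6 = 9
dy = (-2) - 13 = -15
d = sqrt(9² + (-15)²) = sqrt(81 + 225) = sqrt(306) = 17.49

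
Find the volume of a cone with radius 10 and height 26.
Volume = (1/3) * pi * r² * h
Volume = (1/3) * pi * 10² * 26
Volume = (1/3) * pi * 100 * 26
Volume = (1/3) * pi * 2600
Volume = 2722.71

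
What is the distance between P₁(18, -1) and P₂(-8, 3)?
Using the distance formula: d = sqrt((x₂-x₁)² + (y₂-y₁)²)
dx = (-8) - 18 = -26
dy = 3 - (-1) = 4
d = sqrt((-26)² + 4²) = sqrt(676 + 16) = sqrt(692) = 26.31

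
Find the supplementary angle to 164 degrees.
Supplementary angles sum to 180 degrees.
Other angle = 180 - 164
Other angle = 16 degrees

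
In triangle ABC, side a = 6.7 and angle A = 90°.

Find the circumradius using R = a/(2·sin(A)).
R = a/(2·sin(A)) = 6.7/(2·sin(90°))
R = 6.7/(2·1.000000) = 6.7/2.000000 = 3.35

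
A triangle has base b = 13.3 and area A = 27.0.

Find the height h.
A = ½bh  →  h = 2A/b
h = 2·27.0/13.3 = 4.06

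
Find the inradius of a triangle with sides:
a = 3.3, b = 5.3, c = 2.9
s = (a+b+c)/2 = (3.3+5.3+2.9)/2 = 5.75
Area = √(s(s-a)(s-b)(s-c)) = √(5.75·2.45·0.45·2.85) = 4.25056
r = Area/s = 4.25056/5.75 = 0.7392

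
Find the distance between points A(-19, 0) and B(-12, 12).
Using the distance formula: d = sqrt((x₂-x₁)² + (y₂-y₁)²)
dx = (-12) - (-19) = 7
dy = 12 - 0 = 12
d = sqrt(7² + 12²) = sqrt(49 + 144) = sqrt(193) = 13.89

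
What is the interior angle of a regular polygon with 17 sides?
Interior angle of a regular n-gon = (n-2)*180/n
Interior angle = (17-2)*180/17
Interior angle = 15*180/17
Interior angle = 2700/17
Interior angle = 158.82 degrees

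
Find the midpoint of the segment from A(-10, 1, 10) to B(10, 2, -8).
Midpoint = ((-10+10)/2, (1+2)/2, (10-8)/2) = (0, 1.5, 1)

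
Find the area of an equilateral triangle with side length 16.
Area = (sqrt(3)/4) * s²
Area = (sqrt(3)/4) * 16²
Area = (sqrt(3)/4) * 256
Area = 110.85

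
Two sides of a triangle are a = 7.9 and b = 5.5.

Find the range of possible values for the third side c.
By the triangle inequality: |a - b| < c < a + b
|7.9 - 5.5| < c < 7.9 + 5.5
2.4 < c < 13.4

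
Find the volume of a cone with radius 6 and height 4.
Volume = (1/3) * pi * r² * h
Volume = (1/3) * pi * 6² * 4
Volume = (1/3) * pi * 36 * 4
Volume = (1/3) * pi * 144
Volume = 150.80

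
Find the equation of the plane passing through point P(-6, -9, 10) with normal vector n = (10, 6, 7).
d = n·P = (10)(-6) + (6)(-9) + (7)(10) = -44
Plane: 10x + 6y + 7z = -44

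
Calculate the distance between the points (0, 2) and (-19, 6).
Using the distance formula: d = sqrt((x₂-x₁)² + (y₂-y₁)²)
dx = (-19) - 0 = -19
dy = 6 - 2 = 4
d = sqrt((-19)² + 4²) = sqrt(361 + 16) = sqrt(377) = 19.42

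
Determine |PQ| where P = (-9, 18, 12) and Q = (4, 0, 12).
d = √[(13)² + (-18)² + (0)²] = √493 = 22.2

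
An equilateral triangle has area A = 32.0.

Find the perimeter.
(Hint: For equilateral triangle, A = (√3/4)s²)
A = (√3/4)s²  →  s² = 4A/√3 = 4·32.0/√3 = 73.9008
s = 8.59656
Perimeter = 3s = 25.79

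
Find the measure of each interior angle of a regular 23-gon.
Interior angle of a regular n-gon = (n-2)*180/n
Interior angle = (23-2)*180/23
Interior angle = 21*180/23
Interior angle = 3780/23
Interior angle = 164.35 degrees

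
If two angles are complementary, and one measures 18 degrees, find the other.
Complementary angles sum to 90 degrees.
Other angle = 90 - 18
Other angle = 72 degrees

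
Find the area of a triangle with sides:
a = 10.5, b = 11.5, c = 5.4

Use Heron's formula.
s = (a+b+c)/2 = (10.5+11.5+5.4)/2 = 13.7
A = √(s(s-a)(s-b)(s-c)) = √(13.7·3.2·2.2·8.3)
A = √800.518 = 28.29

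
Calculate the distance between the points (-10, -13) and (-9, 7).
Using the distance formula: d = sqrt((x₂-x₁)² + (y₂-y₁)²)
dx = (-9) - (-10) = 1
dy = 7 - (-13) = 20
d = sqrt(1² + 20²) = sqrt(1 + 400) = sqrt(401) = 20.02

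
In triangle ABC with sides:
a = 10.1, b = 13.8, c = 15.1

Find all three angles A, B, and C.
By the law of cosines:
cos(A) = (b² + c² - a²)/(2bc) = 0.759286  →  A = 40.6°
cos(B) = (a² + c² - b²)/(2ac) = 0.457609  →  B = 62.77°
cos(C) = (a² + b² - c²)/(2ab) = 0.231167  →  C = 76.63°
Check: A + B + C = 180.0° ✓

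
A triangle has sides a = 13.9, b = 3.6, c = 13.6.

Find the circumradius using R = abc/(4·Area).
s = (a+b+c)/2 = 15.55
Area = √(s(s-a)(s-b)(s-c)) = √(15.55·1.65·11.95·1.95) = 24.4517
R = abc/(4·Area) = (13.9·3.6·13.6)/(4·24.4517) = 680.544/97.8068 = 6.958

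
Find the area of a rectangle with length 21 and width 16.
Area = length * width
Area = 21 * 16
Area = 336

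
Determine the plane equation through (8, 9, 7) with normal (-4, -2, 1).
d = n·P = (-4)(8) + (-2)(9) + (1)(7) = -43
Plane: -4x - 2y + z = -43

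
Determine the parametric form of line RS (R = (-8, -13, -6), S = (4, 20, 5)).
Direction vector d = S - R = (12, 33, 11)
x = -8 + 12t, y = -13 + 33t, z = -6 + 11t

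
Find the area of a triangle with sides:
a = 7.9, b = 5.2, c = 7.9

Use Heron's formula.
s = (a+b+c)/2 = (7.9+5.2+7.9)/2 = 10.5
A = √(s(s-a)(s-b)(s-c)) = √(10.5·2.6·5.3·2.6)
A = √376.194 = 19.4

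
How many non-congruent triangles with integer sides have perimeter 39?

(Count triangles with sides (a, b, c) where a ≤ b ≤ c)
With a ≤ b ≤ c and a + b + c = 39, the triangle inequality a + b > c gives c < 39/2, so c ≤ 19.
Iterate a from 1 to ⌊p/3⌋ = 13; for each a, b ranges from a to ⌊(p−a)/2⌋ with c = p − a − b, keeping only c ≥ b.
Triples: (1, 19, 19), (2, 18, 19), (3, 17, 19), …
Count = 37 triangles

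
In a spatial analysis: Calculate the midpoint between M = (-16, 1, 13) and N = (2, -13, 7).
Midpoint = ((-16+2)/2, (1-13)/2, (13+7)/2) = (-7, -6, 10)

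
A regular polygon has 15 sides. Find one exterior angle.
Exterior angle of a regular n-gon = 360/n
Exterior angle = 360/15
Exterior angle = 24 degrees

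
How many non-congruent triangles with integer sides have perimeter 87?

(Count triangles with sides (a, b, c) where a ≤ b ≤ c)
With a ≤ b ≤ c and a + b + c = 87, the triangle inequality a + b > c gives c < 87/2, so c ≤ 43.
Iterate a from 1 to ⌊p/3⌋ = 29; for each a, b ranges from a to ⌊(p−a)/2⌋ with c = p − a − b, keeping only c ≥ b.
Triples: (1, 43, 43), (2, 42, 43), (3, 41, 43), …
Count = 169 triangles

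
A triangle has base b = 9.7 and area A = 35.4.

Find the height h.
A = ½bh  →  h = 2A/b
h = 2·35.4/9.7 = 7.299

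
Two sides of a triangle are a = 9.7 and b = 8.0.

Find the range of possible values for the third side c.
By the triangle inequality: |a - b| < c < a + b
|9.7 - 8.0| < c < 9.7 + 8.0
1.7 < c < 17.7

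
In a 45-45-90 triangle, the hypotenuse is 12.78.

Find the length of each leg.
In a 45-45-90 triangle, hypotenuse = leg·√2  →  leg = hypotenuse/√2
leg = 12.78/√2 = 9.037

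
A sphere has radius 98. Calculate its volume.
Volume = (4/3) * pi * r³
Volume = (4/3) * pi * 98³
Volume = (4/3) * pi * 941192
Volume = 3942455.83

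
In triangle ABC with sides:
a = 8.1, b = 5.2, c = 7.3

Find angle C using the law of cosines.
cos(C) = (a² + b² - c²)/(2ab)
cos(C) = (8.1² + 5.2² - 7.3²)/(2·8.1·5.2) = 39.36/84.24 = 0.467236
C = arccos(0.467236) = 62.14°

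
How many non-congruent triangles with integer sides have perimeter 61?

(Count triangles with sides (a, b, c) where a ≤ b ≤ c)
With a ≤ b ≤ c and a + b + c = 61, the triangle inequality a + b > c gives c < 61/2, so c ≤ 30.
Iterate a from 1 to ⌊p/3⌋ = 20; for each a, b ranges from a to ⌊(p−a)/2⌋ with c = p − a − b, keeping only c ≥ b.
Triples: (1, 30, 30), (2, 29, 30), (3, 28, 30), …
Count = 85 triangles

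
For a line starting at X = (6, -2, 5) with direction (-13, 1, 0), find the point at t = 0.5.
P(0.5) = (6 + (-13)(0.5), -2 + 1(0.5), 5 + 0(0.5)) = (-0.5, -1.5, 5)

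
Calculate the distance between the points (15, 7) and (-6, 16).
Using the distance formula: d = sqrt((x₂-x₁)² + (y₂-y₁)²)
dx = (-6) - 15 = -21
dy = 16 - 7 = 9
d = sqrt((-21)² + 9²) = sqrt(441 + 81) = sqrt(522) = 22.85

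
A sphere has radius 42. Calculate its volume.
Volume = (4/3) * pi * r³
Volume = (4/3) * pi * 42³
Volume = (4/3) * pi * 74088
Volume = 310339.09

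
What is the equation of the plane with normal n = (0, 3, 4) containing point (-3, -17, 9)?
d = n·P = (0)(-3) + (3)(-17) + (4)(9) = -15
Plane: 3y + 4z = -15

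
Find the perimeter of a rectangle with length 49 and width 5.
Perimeter = 2 * (length + width)
Perimeter = 2 * (49 + 5)
Perimeter = 2 * 54
Perimeter = 108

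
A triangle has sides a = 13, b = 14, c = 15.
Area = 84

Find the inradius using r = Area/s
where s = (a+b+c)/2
s = (13+14+15)/2 = 21
r = Area/s = 84/21 = 4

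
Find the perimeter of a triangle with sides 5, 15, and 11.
Perimeter = sum of all sides
Perimeter = 5 + 15 + 11
Perimeter = 31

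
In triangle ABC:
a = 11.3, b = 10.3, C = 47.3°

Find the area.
Using A = ½ab·sin(C):
A = ½·11.3·10.3·sin(47.3°) = ½·116.39·0.734915 = 42.77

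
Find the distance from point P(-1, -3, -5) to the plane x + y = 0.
d = |1(-1) + 1(-3) + 0(-5) - (0)| / √(1² + 1² + 0²) = 4/√2 = 2.828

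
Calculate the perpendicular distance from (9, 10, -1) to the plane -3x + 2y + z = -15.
d = |(-3)(9) + 2(10) + 1(-1) - (-15)| / √((-3)² + 2² + 1²) = 7/√14 = 1.871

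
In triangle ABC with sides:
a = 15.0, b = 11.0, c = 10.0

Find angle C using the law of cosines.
cos(C) = (a² + b² - c²)/(2ab)
cos(C) = (15.0² + 11.0² - 10.0²)/(2·15.0·11.0) = 246/330 = 0.745455
C = arccos(0.745455) = 41.8°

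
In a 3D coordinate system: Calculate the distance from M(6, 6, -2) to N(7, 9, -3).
d = √[(1)² + (3)² + (-1)²] = √11 = 3.317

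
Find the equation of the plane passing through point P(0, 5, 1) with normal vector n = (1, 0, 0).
d = n·P = (1)(0) + (0)(5) + (0)(1) = 0
Plane: x = 0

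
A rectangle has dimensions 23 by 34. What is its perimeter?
Perimeter = 2 * (length + width)
Perimeter = 2 * (23 + 34)
Perimeter = 2 * 57
Perimeter = 114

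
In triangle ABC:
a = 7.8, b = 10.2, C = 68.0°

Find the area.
Using A = ½ab·sin(C):
A = ½·7.8·10.2·sin(68.0°) = ½·79.56·0.927184 = 36.88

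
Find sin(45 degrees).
sin(45 degrees) = sqrt(2)/2
Decimal approximation: 0.7071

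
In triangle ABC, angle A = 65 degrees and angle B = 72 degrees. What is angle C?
Sum of angles in a triangle = 180 degrees
Third angle = 180 - 65 - 72
Third angle = 43 degrees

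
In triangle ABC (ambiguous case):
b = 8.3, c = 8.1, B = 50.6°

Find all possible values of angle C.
sin(C)/c = sin(B)/b  →  sin(C) = c·sin(B)/b = 8.1·sin(50.6°)/8.3 = 0.754113
C₁ = arcsin(0.754113) = 48.95°,  C₂ = 180° - C₁ = 131.05°
Check C₂: A = 180° - 50.6° - 131.05° = -1.65° ≤ 0, rejected
C = 48.95° (one solution)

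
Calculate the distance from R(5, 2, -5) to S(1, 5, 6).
d = √[(-4)² + (3)² + (11)²] = √146 = 12.08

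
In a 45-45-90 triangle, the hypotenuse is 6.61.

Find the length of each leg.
In a 45-45-90 triangle, hypotenuse = leg·√2  →  leg = hypotenuse/√2
leg = 6.61/√2 = 4.674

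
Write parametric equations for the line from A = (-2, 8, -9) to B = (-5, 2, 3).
Direction vector d = B - A = (-3, -6, 12)
x = -2 - 3t, y = 8 - 6t, z = -9 + 12t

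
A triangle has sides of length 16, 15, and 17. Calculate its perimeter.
Perimeter = sum of all sides
Perimeter = 16 + 15 + 17
Perimeter = 48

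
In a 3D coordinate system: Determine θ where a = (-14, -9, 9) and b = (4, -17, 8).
a·b = 169, |a|² = 358, |b|² = 369
cos θ = 169/√132102 ≈ 0.465
θ ≈ 62.29°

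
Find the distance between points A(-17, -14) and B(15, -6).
Using the distance formula: d = sqrt((x₂-x₁)² + (y₂-y₁)²)
dx = 15 - (-17) = 32
dy = (-6) - (-14) = 8
d = sqrt(32² + 8²) = sqrt(1024 + 64) = sqrt(1088) = 32.98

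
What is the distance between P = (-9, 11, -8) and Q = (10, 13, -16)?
d = √[(19)² + (2)² + (-8)²] = √429 = 20.71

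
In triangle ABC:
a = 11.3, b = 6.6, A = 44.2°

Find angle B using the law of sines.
sin(B)/b = sin(A)/a
sin(B) = b·sin(A)/a = 6.6·sin(44.2°)/11.3 = 0.407194
B = arcsin(0.407194) = 24.03°  (b ≤ a, so B ≤ A and the acute solution is unique)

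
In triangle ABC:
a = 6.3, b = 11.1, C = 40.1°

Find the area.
Using A = ½ab·sin(C):
A = ½·6.3·11.1·sin(40.1°) = ½·69.93·0.644124 = 22.52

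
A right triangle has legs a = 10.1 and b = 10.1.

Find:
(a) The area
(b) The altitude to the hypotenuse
(a) Area = ½ab = ½·10.1·10.1 = 51.005
(b) Hypotenuse c = √(10.1² + 10.1²) = √204.02 = 14.2836
    Area = ½·c·h_c  →  h_c = 2·Area/c = 2·51.005/14.2836 = 7.142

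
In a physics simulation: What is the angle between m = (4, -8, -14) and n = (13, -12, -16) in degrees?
m·n = 372, |m|² = 276, |n|² = 569
cos θ = 372/√157044 ≈ 0.9387
θ ≈ 20.16°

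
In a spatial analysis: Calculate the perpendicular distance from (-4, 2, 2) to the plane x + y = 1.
d = |1(-4) + 1(2) + 0(2) - (1)| / √(1² + 1² + 0²) = 3/√2 = 2.121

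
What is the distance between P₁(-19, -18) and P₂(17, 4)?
Using the distance formula: d = sqrt((x₂-x₁)² + (y₂-y₁)²)
dx = 17 - (-19) = 36
dy = 4 - (-18) = 22
d = sqrt(36² + 22²) = sqrt(1296 + 484) = sqrt(1780) = 42.19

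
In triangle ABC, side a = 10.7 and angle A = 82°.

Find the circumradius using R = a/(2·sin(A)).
R = a/(2·sin(A)) = 10.7/(2·sin(82°))
R = 10.7/(2·0.990268) = 10.7/1.980536 = 5.403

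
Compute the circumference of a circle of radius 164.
Circumference = 2 * pi * r
Circumference = 2 * pi * 164
Circumference = 1030.44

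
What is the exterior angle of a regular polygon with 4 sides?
Exterior angle of a regular n-gon = 360/n
Exterior angle = 360/4
Exterior angle = 90 degrees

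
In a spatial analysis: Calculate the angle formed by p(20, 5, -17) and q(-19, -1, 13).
p·q = -606, |p|² = 714, |q|² = 531
cos θ = -606/√379134 ≈ -0.9842
θ ≈ 169.8°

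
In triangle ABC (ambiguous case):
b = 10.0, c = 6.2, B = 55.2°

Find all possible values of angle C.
sin(C)/c = sin(B)/b  →  sin(C) = c·sin(B)/b = 6.2·sin(55.2°)/10.0 = 0.509113
C₁ = arcsin(0.509113) = 30.6°,  C₂ = 180° - C₁ = 149.4°
Check C₂: A = 180° - 55.2° - 149.4° = -24.6° ≤ 0, rejected
C = 30.6° (one solution)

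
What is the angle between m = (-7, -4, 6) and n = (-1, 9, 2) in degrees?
m·n = -17, |m|² = 101, |n|² = 86
cos θ = -17/√8686 ≈ -0.1824
θ ≈ 100.5°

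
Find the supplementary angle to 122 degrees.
Supplementary angles sum to 180 degrees.
Other angle = 180 - 122
Other angle = 58 degrees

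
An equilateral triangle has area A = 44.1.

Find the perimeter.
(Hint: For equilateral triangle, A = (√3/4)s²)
A = (√3/4)s²  →  s² = 4A/√3 = 4·44.1/√3 = 101.845
s = 10.0918
Perimeter = 3s = 30.28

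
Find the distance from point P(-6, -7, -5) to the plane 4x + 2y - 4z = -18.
d = |4(-6) + 2(-7) + (-4)(-5) - (-18)| / √(4² + 2² + (-4)²) = 0/√36 = 0.0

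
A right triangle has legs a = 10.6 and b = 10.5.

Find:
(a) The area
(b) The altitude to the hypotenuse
(a) Area = ½ab = ½·10.6·10.5 = 55.65
(b) Hypotenuse c = √(10.6² + 10.5²) = √222.61 = 14.9201
    Area = ½·c·h_c  →  h_c = 2·Area/c = 2·55.65/14.9201 = 7.46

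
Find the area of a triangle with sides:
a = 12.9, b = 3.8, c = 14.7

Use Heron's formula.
s = (a+b+c)/2 = (12.9+3.8+14.7)/2 = 15.7
A = √(s(s-a)(s-b)(s-c)) = √(15.7·2.8·11.9·1)
A = √523.124 = 22.87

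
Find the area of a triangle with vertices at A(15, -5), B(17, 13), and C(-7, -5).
Using the coordinate formula: Area = (1/2)|x₁(y₂-y₃) + x₂(y₃-y₁) + x₃(y₁-y₂)|
Area = (1/2)|15(13-(-5)) + 17((-5)-(-5)) + (-7)((-5)-13)|
Area = (1/2)|15*18 + 17*0 + (-7)*(-18)|
Area = (1/2)|270 + 0 + 126|
Area = (1/2)*396 = 198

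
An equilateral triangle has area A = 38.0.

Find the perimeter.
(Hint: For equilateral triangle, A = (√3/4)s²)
A = (√3/4)s²  →  s² = 4A/√3 = 4·38.0/√3 = 87.7572
s = 9.36788
Perimeter = 3s = 28.1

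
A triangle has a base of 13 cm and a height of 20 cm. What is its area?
Area = (1/2) * base * height
Area = (1/2) * 13 * 20
Area = 130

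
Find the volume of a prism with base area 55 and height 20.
Volume = base area * height
Volume = 55 * 20
Volume = 1100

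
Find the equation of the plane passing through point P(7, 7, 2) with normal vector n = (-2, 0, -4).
d = n·P = (-2)(7) + (0)(7) + (-4)(2) = -22
Plane: -2x - 4z = -22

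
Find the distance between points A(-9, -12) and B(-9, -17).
Using the distance formula: d = sqrt((x₂-x₁)² + (y₂-y₁)²)
dx = (-9) - (-9) = 0
dy = (-17) - (-12) = -5
d = sqrt(0² + (-5)²) = sqrt(0 + 25) = sqrt(25) = 5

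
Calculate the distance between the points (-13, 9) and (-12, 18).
Using the distance formula: d = sqrt((x₂-x₁)² + (y₂-y₁)²)
dx = (-12) - (-13) = 1
dy = 18 - 9 = 9
d = sqrt(1² + 9²) = sqrt(1 + 81) = sqrt(82) = 9.06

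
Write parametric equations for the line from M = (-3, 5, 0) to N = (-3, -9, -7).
Direction vector d = N - M = (0, -14, -7)
x = -3, y = 5 - 14t, z = 0 - 7t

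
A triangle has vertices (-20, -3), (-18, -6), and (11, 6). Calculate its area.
Using the coordinate formula: Area = (1/2)|x₁(y₂-y₃) + x₂(y₃-y₁) + x₃(y₁-y₂)|
Area = (1/2)|(-20)((-6)-6) + (-18)(6-(-3)) + 11((-3)-(-6))|
Area = (1/2)|(-20)*(-12) + (-18)*9 + 11*3|
Area = (1/2)|240 + (-162) + 33|
Area = (1/2)*111 = 55.50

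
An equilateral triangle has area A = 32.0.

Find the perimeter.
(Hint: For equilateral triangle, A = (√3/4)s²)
A = (√3/4)s²  →  s² = 4A/√3 = 4·32.0/√3 = 73.9008
s = 8.59656
Perimeter = 3s = 25.79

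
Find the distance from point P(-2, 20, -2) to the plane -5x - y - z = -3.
d = |(-5)(-2) + (-1)(20) + (-1)(-2) - (-3)| / √((-5)² + (-1)² + (-1)²) = 5/√27 = 0.9623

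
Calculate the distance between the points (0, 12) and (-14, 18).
Using the distance formula: d = sqrt((x₂-x₁)² + (y₂-y₁)²)
dx = (-14) - 0 = -14
dy = 18 - 12 = 6
d = sqrt((-14)² + 6²) = sqrt(196 + 36) = sqrt(232) = 15.23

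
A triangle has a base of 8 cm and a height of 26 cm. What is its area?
Area = (1/2) * base * height
Area = (1/2) * 8 * 26
Area = 104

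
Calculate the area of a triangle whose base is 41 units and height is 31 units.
Area = (1/2) * base * height
Area = (1/2) * 41 * 31
Area = 635.50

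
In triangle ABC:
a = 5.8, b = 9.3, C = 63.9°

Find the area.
Using A = ½ab·sin(C):
A = ½·5.8·9.3·sin(63.9°) = ½·53.94·0.898028 = 24.22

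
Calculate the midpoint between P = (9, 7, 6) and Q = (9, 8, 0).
Midpoint = ((9+9)/2, (7+8)/2, (6+0)/2) = (9, 7.5, 3)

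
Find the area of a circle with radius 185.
Area = pi * r²
Area = pi * 185²
Area = pi * 34225
Area = 107521.01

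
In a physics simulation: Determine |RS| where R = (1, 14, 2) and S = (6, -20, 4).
d = √[(5)² + (-34)² + (2)²] = √1185 = 34.42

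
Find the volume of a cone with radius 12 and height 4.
Volume = (1/3) * pi * r² * h
Volume = (1/3) * pi * 12² * 4
Volume = (1/3) * pi * 144 * 4
Volume = (1/3) * pi * 576
Volume = 603.19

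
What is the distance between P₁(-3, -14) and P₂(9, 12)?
Using the distance formula: d = sqrt((x₂-x₁)² + (y₂-y₁)²)
dx = 9 - (-3) = 12
dy = 12 - (-14) = 26
d = sqrt(12² + 26²) = sqrt(144 + 676) = sqrt(820) = 28.64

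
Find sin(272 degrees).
sin(272 degrees) = -0.9994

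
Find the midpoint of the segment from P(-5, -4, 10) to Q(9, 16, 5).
Midpoint = ((-5+9)/2, (-4+16)/2, (10+5)/2) = (2, 6, 7.5)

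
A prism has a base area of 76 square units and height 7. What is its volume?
Volume = base area * height
Volume = 76 * 7
Volume = 532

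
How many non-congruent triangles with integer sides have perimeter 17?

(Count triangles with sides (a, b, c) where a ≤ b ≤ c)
With a ≤ b ≤ c and a + b + c = 17, the triangle inequality a + b > c gives c < 17/2, so c ≤ 8.
Iterate a from 1 to ⌊p/3⌋ = 5; for each a, b ranges from a to ⌊(p−a)/2⌋ with c = p − a − b, keeping only c ≥ b.
Triples: (1, 8, 8), (2, 7, 8), (3, 6, 8), …
Count = 8 triangles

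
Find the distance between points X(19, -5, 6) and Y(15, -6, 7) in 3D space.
d = √[(-4)² + (-1)² + (1)²] = √18 = 4.243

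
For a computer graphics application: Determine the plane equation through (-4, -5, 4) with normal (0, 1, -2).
d = n·P = (0)(-4) + (1)(-5) + (-2)(4) = -13
Plane: y - 2z = -13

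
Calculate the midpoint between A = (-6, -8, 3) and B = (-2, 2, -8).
Midpoint = ((-6-2)/2, (-8+2)/2, (3-8)/2) = (-4, -3, -2.5)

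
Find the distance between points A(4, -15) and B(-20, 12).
Using the distance formula: d = sqrt((x₂-x₁)² + (y₂-y₁)²)
dx = (-20) - 4 = -24
dy = 12 - (-15) = 27
d = sqrt((-24)² + 27²) = sqrt(576 + 729) = sqrt(1305) = 36.12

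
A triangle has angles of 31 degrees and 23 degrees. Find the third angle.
Sum of angles in a triangle = 180 degrees
Third angle = 180 - 31 - 23
Third angle = 126 degrees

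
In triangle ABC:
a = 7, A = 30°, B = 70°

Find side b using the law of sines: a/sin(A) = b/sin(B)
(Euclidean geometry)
b = a·sin(B)/sin(A) = 7·sin(70°)/sin(30°)
b = 7·0.939693/0.500000 = 13.16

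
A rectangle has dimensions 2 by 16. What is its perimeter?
Perimeter = 2 * (length + width)
Perimeter = 2 * (2 + 16)
Perimeter = 2 * 18
Perimeter = 36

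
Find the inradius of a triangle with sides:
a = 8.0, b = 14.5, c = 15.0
s = (a+b+c)/2 = (8.0+14.5+15.0)/2 = 18.75
Area = √(s(s-a)(s-b)(s-c)) = √(18.75·10.75·4.25·3.75) = 56.6781
r = Area/s = 56.6781/18.75 = 3.023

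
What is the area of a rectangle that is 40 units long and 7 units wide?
Area = length * width
Area = 40 * 7
Area = 280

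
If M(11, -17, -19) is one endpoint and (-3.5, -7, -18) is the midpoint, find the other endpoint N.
N = (2×(-3.5) - 11, 2×(-7) - (-17), 2×(-18) - (-19)) = (-18, 3, -17)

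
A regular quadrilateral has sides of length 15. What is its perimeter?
Perimeter = number of sides * side length
Perimeter = 4 * 15
Perimeter = 60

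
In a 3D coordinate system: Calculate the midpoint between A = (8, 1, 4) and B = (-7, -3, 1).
Midpoint = ((8-7)/2, (1-3)/2, (4+1)/2) = (0.5, -1, 2.5)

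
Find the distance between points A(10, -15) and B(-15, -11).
Using the distance formula: d = sqrt((x₂-x₁)² + (y₂-y₁)²)
dx = (-15) - 10 = -25
dy = (-11) - (-15) = 4
d = sqrt((-25)² + 4²) = sqrt(625 + 16) = sqrt(641) = 25.32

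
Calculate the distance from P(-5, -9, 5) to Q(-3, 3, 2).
d = √[(2)² + (12)² + (-3)²] = √157 = 12.53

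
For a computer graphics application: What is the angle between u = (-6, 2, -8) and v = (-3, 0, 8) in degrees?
u·v = -46, |u|² = 104, |v|² = 73
cos θ = -46/√7592 ≈ -0.5279
θ ≈ 121.9°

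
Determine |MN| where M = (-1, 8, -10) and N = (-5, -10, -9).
d = √[(-4)² + (-18)² + (1)²] = √341 = 18.47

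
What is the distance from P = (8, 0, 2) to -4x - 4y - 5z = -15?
d = |(-4)(8) + (-4)(0) + (-5)(2) - (-15)| / √((-4)² + (-4)² + (-5)²) = 27/√57 = 3.576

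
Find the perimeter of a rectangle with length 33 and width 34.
Perimeter = 2 * (length + width)
Perimeter = 2 * (33 + 34)
Perimeter = 2 * 67
Perimeter = 134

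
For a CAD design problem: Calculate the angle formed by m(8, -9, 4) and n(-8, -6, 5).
m·n = 10, |m|² = 161, |n|² = 125
cos θ = 10/√20125 ≈ 0.07049
θ ≈ 85.96°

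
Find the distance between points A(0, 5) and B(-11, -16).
Using the distance formula: d = sqrt((x₂-x₁)² + (y₂-y₁)²)
dx = (-11) - 0 = -11
dy = (-16) - 5 = -21
d = sqrt((-11)² + (-21)²) = sqrt(121 + 441) = sqrt(562) = 23.71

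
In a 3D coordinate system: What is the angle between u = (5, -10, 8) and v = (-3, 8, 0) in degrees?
u·v = -95, |u|² = 189, |v|² = 73
cos θ = -95/√13797 ≈ -0.8088
θ ≈ 144.0°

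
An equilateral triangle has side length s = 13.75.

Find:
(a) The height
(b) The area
(a) Height h = s·√3/2 = 13.75·√3/2 = 11.91
(b) Area = (√3/4)·s² = (√3/4)·13.75² = (√3/4)·189.062 = 81.87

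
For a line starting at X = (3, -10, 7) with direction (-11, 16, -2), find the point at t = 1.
P(1) = (3 + (-11)(1), -10 + 16(1), 7 + (-2)(1)) = (-8, 6, 5)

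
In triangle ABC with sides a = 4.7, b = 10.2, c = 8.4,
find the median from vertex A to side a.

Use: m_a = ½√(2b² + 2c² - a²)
m_a = ½√(2·10.2² + 2·8.4² - 4.7²)
m_a = ½√(208.08 + 141.12 - 22.09) = ½√327.11 = 9.043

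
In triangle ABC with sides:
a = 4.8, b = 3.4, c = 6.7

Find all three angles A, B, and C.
By the law of cosines:
cos(A) = (b² + c² - a²)/(2bc) = 0.733319  →  A = 42.83°
cos(B) = (a² + c² - b²)/(2ac) = 0.876399  →  B = 28.79°
cos(C) = (a² + b² - c²)/(2ab) = -0.315257  →  C = 108.4°
Check: A + B + C = 180.0° ✓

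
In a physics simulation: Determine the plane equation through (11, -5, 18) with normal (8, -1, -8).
d = n·P = (8)(11) + (-1)(-5) + (-8)(18) = -51
Plane: 8x - y - 8z = -51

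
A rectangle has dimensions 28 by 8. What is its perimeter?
Perimeter = 2 * (length + width)
Perimeter = 2 * (28 + 8)
Perimeter = 2 * 36
Perimeter = 72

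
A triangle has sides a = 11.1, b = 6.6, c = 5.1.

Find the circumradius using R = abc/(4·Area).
s = (a+b+c)/2 = 11.4
Area = √(s(s-a)(s-b)(s-c)) = √(11.4·0.3·4.8·6.3) = 10.1696
R = abc/(4·Area) = (11.1·6.6·5.1)/(4·10.1696) = 373.626/40.6784 = 9.185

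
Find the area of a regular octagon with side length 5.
For a regular 8-gon with side length s = 5:
Apothem a = s / (2*tan(pi/8)) = 5 / (2*tan(pi/8)) ≈ 6.0355
Perimeter P = 8 * 5 = 40
Area = (1/2) * P * a = (1/2) * 40 * 6.0355 = 120.71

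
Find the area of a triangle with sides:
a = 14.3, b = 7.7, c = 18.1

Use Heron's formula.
s = (a+b+c)/2 = (14.3+7.7+18.1)/2 = 20.05
A = √(s(s-a)(s-b)(s-c)) = √(20.05·5.75·12.35·1.95)
A = √2776.41 = 52.69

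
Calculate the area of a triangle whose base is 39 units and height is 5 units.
Area = (1/2) * base * height
Area = (1/2) * 39 * 5
Area = 97.50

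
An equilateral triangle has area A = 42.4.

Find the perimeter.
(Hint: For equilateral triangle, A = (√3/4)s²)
A = (√3/4)s²  →  s² = 4A/√3 = 4·42.4/√3 = 97.9186
s = 9.89538
Perimeter = 3s = 29.69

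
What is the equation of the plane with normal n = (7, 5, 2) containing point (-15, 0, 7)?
d = n·P = (7)(-15) + (5)(0) + (2)(7) = -91
Plane: 7x + 5y + 2z = -91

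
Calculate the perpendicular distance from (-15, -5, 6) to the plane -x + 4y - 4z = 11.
d = |(-1)(-15) + 4(-5) + (-4)(6) - (11)| / √((-1)² + 4² + (-4)²) = 40/√33 = 6.963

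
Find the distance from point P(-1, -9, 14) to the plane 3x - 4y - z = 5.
d = |3(-1) + (-4)(-9) + (-1)(14) - (5)| / √(3² + (-4)² + (-1)²) = 14/√26 = 2.746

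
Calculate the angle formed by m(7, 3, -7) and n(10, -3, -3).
m·n = 82, |m|² = 107, |n|² = 118
cos θ = 82/√12626 ≈ 0.7298
θ ≈ 43.13°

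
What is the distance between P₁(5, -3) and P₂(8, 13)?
Using the distance formula: d = sqrt((x₂-x₁)² + (y₂-y₁)²)
dx = 8 - 5 = 3
dy = 13 - (-3) = 16
d = sqrt(3² + 16²) = sqrt(9 + 256) = sqrt(265) = 16.28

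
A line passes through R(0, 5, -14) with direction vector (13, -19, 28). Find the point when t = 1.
P(1) = (0 + 13(1), 5 + (-19)(1), -14 + 28(1)) = (13, -14, 14)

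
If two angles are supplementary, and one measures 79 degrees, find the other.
Supplementary angles sum to 180 degrees.
Other angle = 180 - 79
Other angle = 101 degrees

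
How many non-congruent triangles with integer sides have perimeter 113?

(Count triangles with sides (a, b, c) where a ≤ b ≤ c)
With a ≤ b ≤ c and a + b + c = 113, the triangle inequality a + b > c gives c < 113/2, so c ≤ 56.
Iterate a from 1 to ⌊p/3⌋ = 37; for each a, b ranges from a to ⌊(p−a)/2⌋ with c = p − a − b, keeping only c ≥ b.
Triples: (1, 56, 56), (2, 55, 56), (3, 54, 56), …
Count = 280 triangles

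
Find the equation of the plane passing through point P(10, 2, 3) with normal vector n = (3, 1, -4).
d = n·P = (3)(10) + (1)(2) + (-4)(3) = 20
Plane: 3x + y - 4z = 20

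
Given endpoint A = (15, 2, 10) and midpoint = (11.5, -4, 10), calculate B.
B = (2×11.5 - 15, 2×(-4) - 2, 2×10 - 10) = (8, -10, 10)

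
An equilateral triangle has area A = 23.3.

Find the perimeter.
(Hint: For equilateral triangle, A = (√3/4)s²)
A = (√3/4)s²  →  s² = 4A/√3 = 4·23.3/√3 = 53.809
s = 7.33546
Perimeter = 3s = 22.01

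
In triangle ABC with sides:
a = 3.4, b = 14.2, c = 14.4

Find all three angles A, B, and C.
By the law of cosines:
cos(A) = (b² + c² - a²)/(2bc) = 0.971831  →  A = 13.63°
cos(B) = (a² + c² - b²)/(2ac) = 0.176471  →  B = 79.84°
cos(C) = (a² + b² - c²)/(2ab) = 0.060481  →  C = 86.53°
Check: A + B + C = 180.0° ✓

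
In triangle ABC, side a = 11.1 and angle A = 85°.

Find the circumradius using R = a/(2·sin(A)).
R = a/(2·sin(A)) = 11.1/(2·sin(85°))
R = 11.1/(2·0.996195) = 11.1/1.992389 = 5.571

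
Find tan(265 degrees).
tan(265 degrees) = 11.4301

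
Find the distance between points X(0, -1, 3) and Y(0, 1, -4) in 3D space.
d = √[(0)² + (2)² + (-7)²] = √53 = 7.28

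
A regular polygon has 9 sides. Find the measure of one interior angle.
Interior angle of a regular n-gon = (n-2)*180/n
Interior angle = (9-2)*180/9
Interior angle = 7*180/9
Interior angle = 1260/9
Interior angle = 140 degrees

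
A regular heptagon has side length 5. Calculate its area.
For a regular 7-gon with side length s = 5:
Apothem a = s / (2*tan(pi/7)) = 5 / (2*tan(pi/7)) ≈ 5.1913
Perimeter P = 7 * 5 = 35
Area = (1/2) * P * a = (1/2) * 35 * 5.1913 = 90.85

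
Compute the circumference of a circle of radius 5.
Circumference = 2 * pi * r
Circumference = 2 * pi * 5
Circumference = 31.42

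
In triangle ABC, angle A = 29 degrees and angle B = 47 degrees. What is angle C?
Sum of angles in a triangle = 180 degrees
Third angle = 180 - 29 - 47
Third angle = 104 degrees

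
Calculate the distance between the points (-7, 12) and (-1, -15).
Using the distance formula: d = sqrt((x₂-x₁)² + (y₂-y₁)²)
dx = (-1) - (-7) = 6
dy = (-15) - 12 = -27
d = sqrt(6² + (-27)²) = sqrt(36 + 729) = sqrt(765) = 27.66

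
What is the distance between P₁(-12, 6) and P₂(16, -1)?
Using the distance formula: d = sqrt((x₂-x₁)² + (y₂-y₁)²)
dx = 16 - (-12) = 28
dy = (-1) - 6 = -7
d = sqrt(28² + (-7)²) = sqrt(784 + 49) = sqrt(833) = 28.86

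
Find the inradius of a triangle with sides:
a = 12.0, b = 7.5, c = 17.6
s = (a+b+c)/2 = (12.0+7.5+17.6)/2 = 18.55
Area = √(s(s-a)(s-b)(s-c)) = √(18.55·6.55·11.05·0.95) = 35.7138
r = Area/s = 35.7138/18.55 = 1.925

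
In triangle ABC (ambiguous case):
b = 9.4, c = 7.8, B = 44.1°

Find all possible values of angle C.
sin(C)/c = sin(B)/b  →  sin(C) = c·sin(B)/b = 7.8·sin(44.1°)/9.4 = 0.577460
C₁ = arcsin(0.577460) = 35.27°,  C₂ = 180° - C₁ = 144.73°
Check C₂: A = 180° - 44.1° - 144.73° = -8.83° ≤ 0, rejected
C = 35.27° (one solution)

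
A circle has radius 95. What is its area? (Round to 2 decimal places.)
Area = pi * r²
Area = pi * 95²
Area = pi * 9025
Area = 28352.87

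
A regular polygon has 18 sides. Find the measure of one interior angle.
Interior angle of a regular n-gon = (n-2)*180/n
Interior angle = (18-2)*180/18
Interior angle = 16*180/18
Interior angle = 2880/18
Interior angle = 160 degrees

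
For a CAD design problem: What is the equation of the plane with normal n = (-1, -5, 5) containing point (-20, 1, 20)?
d = n·P = (-1)(-20) + (-5)(1) + (5)(20) = 115
Plane: -x - 5y + 5z = 115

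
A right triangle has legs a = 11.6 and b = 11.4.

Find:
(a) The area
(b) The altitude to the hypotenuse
(a) Area = ½ab = ½·11.6·11.4 = 66.12
(b) Hypotenuse c = √(11.6² + 11.4²) = √264.52 = 16.2641
    Area = ½·c·h_c  →  h_c = 2·Area/c = 2·66.12/16.2641 = 8.131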